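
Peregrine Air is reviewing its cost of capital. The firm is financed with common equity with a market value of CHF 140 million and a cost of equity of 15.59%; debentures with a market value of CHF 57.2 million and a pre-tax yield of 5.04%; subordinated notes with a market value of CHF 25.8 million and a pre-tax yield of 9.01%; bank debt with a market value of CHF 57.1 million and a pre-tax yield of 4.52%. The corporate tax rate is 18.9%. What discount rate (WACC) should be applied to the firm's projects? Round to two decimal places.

Total capital V = 140 + 57.2 + 25.8 + 57.1 = 280.1.
Equity: weight = 140/280.1 = 0.4998; cost = 15.59%.
Debentures: weight = 57.2/280.1 = 0.2042; after-tax cost = 5.04% × (1 − 18.9%) = 4.0874%.
Subordinated notes: weight = 25.8/280.1 = 0.0921; after-tax cost = 9.01% × (1 − 18.9%) = 7.3071%.
Bank debt: weight = 57.1/280.1 = 0.2039; after-tax cost = 4.52% × (1 − 18.9%) = 3.6657%.
WACC = 0.4998 × 15.5900% + 0.2042 × 4.0874% + 0.0921 × 7.3071% + 0.2039 × 3.6657% = 10.0473%.

10.05%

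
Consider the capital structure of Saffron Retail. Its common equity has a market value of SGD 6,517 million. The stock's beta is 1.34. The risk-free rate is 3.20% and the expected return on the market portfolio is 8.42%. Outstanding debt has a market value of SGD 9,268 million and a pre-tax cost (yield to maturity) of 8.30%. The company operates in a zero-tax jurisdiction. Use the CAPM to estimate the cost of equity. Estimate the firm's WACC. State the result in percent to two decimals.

Market risk premium = 8.42% − 3.2% = 5.22%.
Cost of equity via CAPM: Re = 3.2% + 1.34 × 5.22% = 10.1948%.
Total capital V = 6517 + 9268 = 15785.
Equity: weight = 6517/15785 = 0.4129; cost = 10.1948%.
Debt: weight = 9268/15785 = 0.5871; after-tax cost = 8.3% × (1 − 0%) = 8.3000%.
WACC = 0.4129 × 10.1948% + 0.5871 × 8.3000% = 9.0823%.

9.08%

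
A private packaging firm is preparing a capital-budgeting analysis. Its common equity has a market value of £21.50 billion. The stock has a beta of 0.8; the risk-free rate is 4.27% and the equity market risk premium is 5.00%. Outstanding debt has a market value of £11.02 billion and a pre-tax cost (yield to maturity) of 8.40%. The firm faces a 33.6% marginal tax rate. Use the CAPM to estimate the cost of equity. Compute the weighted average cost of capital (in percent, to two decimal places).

Cost of equity via CAPM: Re = 4.27% + 0.8 × 5.0% = 8.2700%.
Total capital V = 21.5 + 11.02 = 32.52.
Equity: weight = 21.5/32.52 = 0.6611; cost = 8.27%.
Debt: weight = 11.02/32.52 = 0.3389; after-tax cost = 8.4% × (1 − 33.6%) = 5.5776%.
WACC = 0.6611 × 8.2700% + 0.3389 × 5.5776% = 7.3576%.

7.36%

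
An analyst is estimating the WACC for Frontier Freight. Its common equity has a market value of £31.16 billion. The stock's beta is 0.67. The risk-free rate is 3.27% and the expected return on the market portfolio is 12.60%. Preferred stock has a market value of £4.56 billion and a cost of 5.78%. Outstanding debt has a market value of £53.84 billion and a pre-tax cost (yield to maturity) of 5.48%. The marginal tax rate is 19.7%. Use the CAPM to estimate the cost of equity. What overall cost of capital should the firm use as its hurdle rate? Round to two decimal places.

6.25%

Market risk premium = 12.6% − 3.27% = 9.33%.
Cost of equity via CAPM: Re = 3.27% + 0.67 × 9.33% = 9.5211%.
Total capital V = 31.16 + 4.56 + 53.84 = 89.56.
Equity: weight = 31.16/89.56 = 0.3479; cost = 9.5211%.
Preferred: weight = 4.56/89.56 = 0.0509; cost = 5.78%.
Debt: weight = 53.84/89.56 = 0.6012; after-tax cost = 5.48% × (1 − 19.7%) = 4.4004%.
WACC = 0.3479 × 9.5211% + 0.0509 × 5.7800% + 0.6012 × 4.4004% = 6.2523%.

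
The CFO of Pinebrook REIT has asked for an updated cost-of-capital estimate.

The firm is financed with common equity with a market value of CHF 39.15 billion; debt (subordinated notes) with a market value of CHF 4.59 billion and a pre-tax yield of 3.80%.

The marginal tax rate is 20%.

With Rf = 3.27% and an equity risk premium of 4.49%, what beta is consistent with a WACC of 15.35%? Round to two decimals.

Total capital V = 39.15 + 4.59 = 43.74.
Equity weight = 39.15/43.74 = 0.8951.
Subordinated notes weight = 4.59/43.74 = 0.1049.
Debt contribution = 0.1049 × 3.8% × (1 − 20%) = 0.3190%.
Required equity contribution = 15.35% − 0.3190% = 15.0310%  ⇒  Re = 16.7932%.
CAPM: 16.7932% = 3.27% + β × 4.49%  ⇒  β = 3.0119.

3.01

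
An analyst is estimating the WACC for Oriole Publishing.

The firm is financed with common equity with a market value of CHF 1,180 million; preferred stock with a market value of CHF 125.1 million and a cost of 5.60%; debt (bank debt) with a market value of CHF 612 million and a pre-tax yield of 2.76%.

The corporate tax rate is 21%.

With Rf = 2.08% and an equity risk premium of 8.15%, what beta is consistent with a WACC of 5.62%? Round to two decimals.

0.65

Total capital V = 1180 + 125.1 + 612 = 1917.1.
Equity weight = 1180/1917.1 = 0.6155.
Preferred weight = 125.1/1917.1 = 0.0653.
Bank debt weight = 612/1917.1 = 0.3192.
Debt contribution = 0.3192 × 2.76% × (1 − 21%) = 0.6961%.
Preferred contribution = 0.0653 × 5.6% = 0.3654%.
Required equity contribution = 5.62% − 1.0615% = 4.5585%  ⇒  Re = 7.4060%.
CAPM: 7.4060% = 2.08% + β × 8.15%  ⇒  β = 0.6535.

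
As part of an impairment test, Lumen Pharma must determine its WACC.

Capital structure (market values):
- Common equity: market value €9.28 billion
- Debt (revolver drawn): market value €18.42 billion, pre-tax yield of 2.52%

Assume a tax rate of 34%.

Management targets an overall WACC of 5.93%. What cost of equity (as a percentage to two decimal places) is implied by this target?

Total capital V = 9.28 + 18.42 = 27.7.
Equity weight = 9.28/27.7 = 0.3350.
Revolver drawn weight = 18.42/27.7 = 0.6650.
Debt contribution = 0.6650 × 2.52% × (1 − 34%) = 1.1060%.
Required equity contribution = 5.93% − 1.1060% = 4.8240%.
Re = 4.8240% / 0.3350 = 14.3992%.

14.40%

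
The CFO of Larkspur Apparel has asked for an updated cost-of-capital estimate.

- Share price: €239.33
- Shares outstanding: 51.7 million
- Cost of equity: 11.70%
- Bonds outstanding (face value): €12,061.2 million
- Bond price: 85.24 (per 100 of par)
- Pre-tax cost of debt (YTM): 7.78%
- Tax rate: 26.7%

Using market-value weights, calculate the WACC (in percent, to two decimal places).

Market value of equity E = 239.33 × 51.7m = 12373.361m. Market value of debt D = 12061.2m × 85.24/100 = 10280.96688m.
Total capital V = 12373.361 + 10280.96688 = 22654.32788.
Equity: weight = 12373.361/22654.32788 = 0.5462; cost = 11.7%.
Bonds outstanding: weight = 10280.96688/22654.32788 = 0.4538; after-tax cost = 7.78% × (1 − 26.7%) = 5.7027%.
WACC = 0.5462 × 11.7000% + 0.4538 × 5.7027% = 8.9783%.

8.98%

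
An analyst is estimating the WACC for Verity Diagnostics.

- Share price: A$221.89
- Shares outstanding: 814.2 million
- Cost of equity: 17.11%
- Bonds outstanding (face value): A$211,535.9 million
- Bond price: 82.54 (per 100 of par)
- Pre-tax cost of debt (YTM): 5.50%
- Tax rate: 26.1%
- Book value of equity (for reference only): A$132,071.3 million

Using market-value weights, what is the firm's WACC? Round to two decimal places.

10.70%

Market value of equity E = 221.89 × 814.2m = 180662.838m. Market value of debt D = 211535.9m × 82.54/100 = 174601.73186m.
Total capital V = 180662.838 + 174601.73186 = 355264.56986.
Equity: weight = 180662.838/355264.56986 = 0.5085; cost = 17.11%.
Bonds outstanding: weight = 174601.73186/355264.56986 = 0.4915; after-tax cost = 5.5% × (1 − 26.1%) = 4.0645%.
WACC = 0.5085 × 17.1100% + 0.4915 × 4.0645% = 10.6985%.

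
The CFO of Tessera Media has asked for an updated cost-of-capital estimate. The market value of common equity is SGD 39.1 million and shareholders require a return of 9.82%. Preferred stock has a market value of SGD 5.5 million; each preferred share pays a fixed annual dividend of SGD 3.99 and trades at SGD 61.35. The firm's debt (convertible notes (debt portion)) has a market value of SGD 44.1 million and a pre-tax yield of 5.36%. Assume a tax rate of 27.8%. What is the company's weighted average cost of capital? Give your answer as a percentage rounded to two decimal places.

Cost of preferred: Rp = 3.99 / 61.35 = 6.5037%.
Total capital V = 39.1 + 5.5 + 44.1 = 88.7.
Equity: weight = 39.1/88.7 = 0.4408; cost = 9.82%.
Preferred: weight = 5.5/88.7 = 0.0620; cost = 6.5037%.
Convertible notes (debt portion): weight = 44.1/88.7 = 0.4972; after-tax cost = 5.36% × (1 − 27.8%) = 3.8699%.
WACC = 0.4408 × 9.8200% + 0.0620 × 6.5037% + 0.4972 × 3.8699% = 6.6561%.

6.66%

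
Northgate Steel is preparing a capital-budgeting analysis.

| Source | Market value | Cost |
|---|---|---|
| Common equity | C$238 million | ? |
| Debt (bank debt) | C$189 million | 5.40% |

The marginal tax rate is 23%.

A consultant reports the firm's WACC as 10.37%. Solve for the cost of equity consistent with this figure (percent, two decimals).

15.30%

Total capital V = 238 + 189 = 427.
Equity weight = 238/427 = 0.5574.
Bank debt weight = 189/427 = 0.4426.
Debt contribution = 0.4426 × 5.4% × (1 − 23%) = 1.8404%.
Required equity contribution = 10.37% − 1.8404% = 8.5296%.
Re = 8.5296% / 0.5574 = 15.3031%.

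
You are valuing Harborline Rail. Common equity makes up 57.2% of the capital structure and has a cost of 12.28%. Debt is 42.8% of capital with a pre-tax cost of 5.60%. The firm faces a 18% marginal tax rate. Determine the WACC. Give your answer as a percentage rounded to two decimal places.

After-tax cost of debt = 5.6% × (1 − 18%) = 4.5920%.
WACC = 0.572 × 12.2800% + 0.428 × 4.5920% = 8.9895%.

8.99%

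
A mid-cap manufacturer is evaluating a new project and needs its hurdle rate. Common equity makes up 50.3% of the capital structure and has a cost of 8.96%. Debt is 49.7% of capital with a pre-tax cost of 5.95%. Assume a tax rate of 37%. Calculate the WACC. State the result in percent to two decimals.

After-tax cost of debt = 5.95% × (1 − 37%) = 3.7485%.
WACC = 0.503 × 8.9600% + 0.497 × 3.7485% = 6.3699%.

6.37%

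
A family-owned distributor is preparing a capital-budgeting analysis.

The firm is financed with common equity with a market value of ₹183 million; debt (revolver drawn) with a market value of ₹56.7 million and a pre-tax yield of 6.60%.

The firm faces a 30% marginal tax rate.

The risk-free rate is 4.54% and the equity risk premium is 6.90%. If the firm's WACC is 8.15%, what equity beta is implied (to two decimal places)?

Total capital V = 183 + 56.7 = 239.7.
Equity weight = 183/239.7 = 0.7635.
Revolver drawn weight = 56.7/239.7 = 0.2365.
Debt contribution = 0.2365 × 6.6% × (1 − 30%) = 1.0928%.
Required equity contribution = 8.15% − 1.0928% = 7.0572%  ⇒  Re = 9.2437%.
CAPM: 9.2437% = 4.54% + β × 6.9%  ⇒  β = 0.6817.

0.68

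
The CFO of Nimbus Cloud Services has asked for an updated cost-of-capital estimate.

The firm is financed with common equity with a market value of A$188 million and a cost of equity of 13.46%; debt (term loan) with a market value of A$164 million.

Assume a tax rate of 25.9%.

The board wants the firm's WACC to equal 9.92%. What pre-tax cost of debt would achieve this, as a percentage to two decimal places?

Total capital V = 188 + 164 = 352.
Equity weight = 188/352 = 0.5341.
Term loan weight = 164/352 = 0.4659.
Equity contribution = 0.5341 × 13.46% = 7.1889%.
Remaining for debt = 9.92% − 7.1889% = 2.7311%.
Rd × (1 − 25.9%) × 0.4659 = 2.7311%  ⇒  Rd = 7.9109%.

7.91%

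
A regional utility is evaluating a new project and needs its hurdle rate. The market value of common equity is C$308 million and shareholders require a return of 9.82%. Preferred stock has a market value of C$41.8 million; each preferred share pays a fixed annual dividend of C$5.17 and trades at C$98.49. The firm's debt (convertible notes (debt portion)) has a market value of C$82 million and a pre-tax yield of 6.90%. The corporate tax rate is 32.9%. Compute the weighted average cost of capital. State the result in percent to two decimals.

Cost of preferred: Rp = 5.17 / 98.49 = 5.2493%.
Total capital V = 308 + 41.8 + 82 = 431.8.
Equity: weight = 308/431.8 = 0.7133; cost = 9.82%.
Preferred: weight = 41.8/431.8 = 0.0968; cost = 5.2493%.
Convertible notes (debt portion): weight = 82/431.8 = 0.1899; after-tax cost = 6.9% × (1 − 32.9%) = 4.6299%.
WACC = 0.7133 × 9.8200% + 0.0968 × 5.2493% + 0.1899 × 4.6299% = 8.3919%.

8.39%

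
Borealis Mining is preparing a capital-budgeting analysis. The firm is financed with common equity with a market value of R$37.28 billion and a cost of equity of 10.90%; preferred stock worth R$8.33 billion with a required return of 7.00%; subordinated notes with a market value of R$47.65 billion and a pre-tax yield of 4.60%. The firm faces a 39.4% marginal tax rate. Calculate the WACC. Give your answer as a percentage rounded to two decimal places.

Total capital V = 37.28 + 8.33 + 47.65 = 93.26.
Equity: weight = 37.28/93.26 = 0.3997; cost = 10.9%.
Preferred: weight = 8.33/93.26 = 0.0893; cost = 7%.
Subordinated notes: weight = 47.65/93.26 = 0.5109; after-tax cost = 4.6% × (1 − 39.4%) = 2.7876%.
WACC = 0.3997 × 10.9000% + 0.0893 × 7.0000% + 0.5109 × 2.7876% = 6.4067%.

6.41%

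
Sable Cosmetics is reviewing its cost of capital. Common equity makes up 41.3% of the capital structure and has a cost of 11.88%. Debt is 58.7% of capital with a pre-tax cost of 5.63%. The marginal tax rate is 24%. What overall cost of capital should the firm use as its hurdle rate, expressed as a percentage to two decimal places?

After-tax cost of debt = 5.63% × (1 − 24%) = 4.2788%.
WACC = 0.413 × 11.8800% + 0.587 × 4.2788% = 7.4181%.

7.42%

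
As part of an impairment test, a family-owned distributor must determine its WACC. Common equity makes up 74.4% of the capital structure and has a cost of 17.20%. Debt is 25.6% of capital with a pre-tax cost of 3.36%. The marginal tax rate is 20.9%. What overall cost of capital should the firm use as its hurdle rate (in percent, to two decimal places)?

13.48%

After-tax cost of debt = 3.36% × (1 − 20.9%) = 2.6578%.
WACC = 0.744 × 17.2000% + 0.256 × 2.6578% = 13.4772%.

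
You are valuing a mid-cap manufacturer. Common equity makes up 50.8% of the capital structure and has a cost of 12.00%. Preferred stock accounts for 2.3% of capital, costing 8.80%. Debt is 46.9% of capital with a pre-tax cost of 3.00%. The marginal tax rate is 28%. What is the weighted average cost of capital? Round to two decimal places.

After-tax cost of debt = 3% × (1 − 28%) = 2.1600%.
WACC = 0.508 × 12.0000% + 0.023 × 8.8000% + 0.469 × 2.1600% = 7.3114%.

7.31%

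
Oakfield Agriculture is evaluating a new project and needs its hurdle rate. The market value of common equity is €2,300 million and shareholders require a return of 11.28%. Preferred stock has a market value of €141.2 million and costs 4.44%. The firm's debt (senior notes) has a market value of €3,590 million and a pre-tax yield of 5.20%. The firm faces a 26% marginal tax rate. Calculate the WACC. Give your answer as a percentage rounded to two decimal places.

Total capital V = 2300 + 141.2 + 3590 = 6031.2.
Equity: weight = 2300/6031.2 = 0.3814; cost = 11.28%.
Preferred: weight = 141.2/6031.2 = 0.0234; cost = 4.44%.
Senior notes: weight = 3590/6031.2 = 0.5952; after-tax cost = 5.2% × (1 − 26%) = 3.8480%.
WACC = 0.3814 × 11.2800% + 0.0234 × 4.4400% + 0.5952 × 3.8480% = 6.6961%.

6.70%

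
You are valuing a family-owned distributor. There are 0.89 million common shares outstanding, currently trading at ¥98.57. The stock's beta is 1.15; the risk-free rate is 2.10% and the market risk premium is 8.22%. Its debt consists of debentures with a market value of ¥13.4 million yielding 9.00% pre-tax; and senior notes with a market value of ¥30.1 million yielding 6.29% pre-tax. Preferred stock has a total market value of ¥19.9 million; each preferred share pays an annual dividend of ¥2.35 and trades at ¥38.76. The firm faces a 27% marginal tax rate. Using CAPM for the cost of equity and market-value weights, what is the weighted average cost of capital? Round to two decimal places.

Cost of equity via CAPM: Re = 2.1% + 1.15 × 8.22% = 11.5530%.
Cost of preferred: Rp = 2.35 / 38.76 = 6.0630%.
Market value of equity E = 98.57 × 0.89m = 87.7273m.
Total capital V = 87.7273 + 19.9 + 13.4 + 30.1 = 151.1273.
Equity: weight = 87.7273/151.1273 = 0.5805; cost = 11.553%.
Preferred: weight = 19.9/151.1273 = 0.1317; cost = 6.063%.
Debentures: weight = 13.4/151.1273 = 0.0887; after-tax cost = 9% × (1 − 27%) = 6.5700%.
Senior notes: weight = 30.1/151.1273 = 0.1992; after-tax cost = 6.29% × (1 − 27%) = 4.5917%.
WACC = 0.5805 × 11.5530% + 0.1317 × 6.0630% + 0.0887 × 6.5700% + 0.1992 × 4.5917% = 9.0018%.

9.00%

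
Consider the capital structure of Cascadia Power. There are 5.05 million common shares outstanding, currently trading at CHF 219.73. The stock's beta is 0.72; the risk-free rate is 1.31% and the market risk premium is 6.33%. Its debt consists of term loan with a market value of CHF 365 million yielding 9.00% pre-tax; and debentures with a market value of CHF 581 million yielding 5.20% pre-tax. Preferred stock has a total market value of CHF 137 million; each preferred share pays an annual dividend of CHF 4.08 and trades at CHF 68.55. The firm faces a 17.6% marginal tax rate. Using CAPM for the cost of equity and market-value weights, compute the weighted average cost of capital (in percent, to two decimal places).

Cost of equity via CAPM: Re = 1.31% + 0.72 × 6.33% = 5.8676%.
Cost of preferred: Rp = 4.08 / 68.55 = 5.9519%.
Market value of equity E = 219.73 × 5.05m = 1109.6365m.
Total capital V = 1109.6365 + 137 + 365 + 581 = 2192.6365.
Equity: weight = 1109.6365/2192.6365 = 0.5061; cost = 5.8676%.
Preferred: weight = 137/2192.6365 = 0.0625; cost = 5.9519%.
Term loan: weight = 365/2192.6365 = 0.1665; after-tax cost = 9% × (1 − 17.6%) = 7.4160%.
Debentures: weight = 581/2192.6365 = 0.2650; after-tax cost = 5.2% × (1 − 17.6%) = 4.2848%.
WACC = 0.5061 × 5.8676% + 0.0625 × 5.9519% + 0.1665 × 7.4160% + 0.2650 × 4.2848% = 5.7112%.

5.71%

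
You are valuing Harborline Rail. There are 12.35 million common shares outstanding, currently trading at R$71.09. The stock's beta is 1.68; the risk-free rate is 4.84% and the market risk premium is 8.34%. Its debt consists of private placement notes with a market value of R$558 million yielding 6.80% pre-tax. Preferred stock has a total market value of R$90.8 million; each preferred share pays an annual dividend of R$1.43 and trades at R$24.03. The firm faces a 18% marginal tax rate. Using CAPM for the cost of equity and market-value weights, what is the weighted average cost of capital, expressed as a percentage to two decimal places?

Cost of equity via CAPM: Re = 4.84% + 1.68 × 8.34% = 18.8512%.
Cost of preferred: Rp = 1.43 / 24.03 = 5.9509%.
Market value of equity E = 71.09 × 12.35m = 877.9615m.
Total capital V = 877.9615 + 90.8 + 558 = 1526.7615.
Equity: weight = 877.9615/1526.7615 = 0.5750; cost = 18.8512%.
Preferred: weight = 90.8/1526.7615 = 0.0595; cost = 5.9509%.
Private placement notes: weight = 558/1526.7615 = 0.3655; after-tax cost = 6.8% × (1 − 18%) = 5.5760%.
WACC = 0.5750 × 18.8512% + 0.0595 × 5.9509% + 0.3655 × 5.5760% = 13.2322%.

13.23%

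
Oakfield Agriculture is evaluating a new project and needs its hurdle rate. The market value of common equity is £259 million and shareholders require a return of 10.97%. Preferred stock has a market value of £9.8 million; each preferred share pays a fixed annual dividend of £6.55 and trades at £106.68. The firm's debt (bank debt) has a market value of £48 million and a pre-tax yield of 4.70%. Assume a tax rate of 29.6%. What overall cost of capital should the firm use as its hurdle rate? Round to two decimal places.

Cost of preferred: Rp = 6.55 / 106.68 = 6.1399%.
Total capital V = 259 + 9.8 + 48 = 316.8.
Equity: weight = 259/316.8 = 0.8176; cost = 10.97%.
Preferred: weight = 9.8/316.8 = 0.0309; cost = 6.1399%.
Bank debt: weight = 48/316.8 = 0.1515; after-tax cost = 4.7% × (1 − 29.6%) = 3.3088%.
WACC = 0.8176 × 10.9700% + 0.0309 × 6.1399% + 0.1515 × 3.3088% = 9.6598%.

9.66%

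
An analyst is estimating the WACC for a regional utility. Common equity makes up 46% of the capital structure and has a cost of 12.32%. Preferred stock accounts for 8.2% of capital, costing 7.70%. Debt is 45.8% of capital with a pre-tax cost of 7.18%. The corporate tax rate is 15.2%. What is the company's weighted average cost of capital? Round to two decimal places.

After-tax cost of debt = 7.18% × (1 − 15.2%) = 6.0886%.
WACC = 0.460 × 12.3200% + 0.082 × 7.7000% + 0.458 × 6.0886% = 9.0872%.

9.09%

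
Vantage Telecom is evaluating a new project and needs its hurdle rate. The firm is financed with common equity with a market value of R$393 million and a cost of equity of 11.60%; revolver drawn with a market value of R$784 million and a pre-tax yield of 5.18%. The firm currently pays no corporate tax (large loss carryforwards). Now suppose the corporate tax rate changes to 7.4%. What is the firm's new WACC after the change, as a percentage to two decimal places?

After the change:
Total capital V = 393 + 784 = 1177.
Equity: weight = 393/1177 = 0.3339; cost = 11.6%.
Revolver drawn: weight = 784/1177 = 0.6661; after-tax cost = 5.18% × (1 − 7.4%) = 4.7967%.
WACC = 0.3339 × 11.6000% + 0.6661 × 4.7967% = 7.0683%.

7.07%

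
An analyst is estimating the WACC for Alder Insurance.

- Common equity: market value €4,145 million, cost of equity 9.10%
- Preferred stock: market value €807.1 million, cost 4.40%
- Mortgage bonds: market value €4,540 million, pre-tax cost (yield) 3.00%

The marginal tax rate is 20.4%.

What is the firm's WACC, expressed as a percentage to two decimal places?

Total capital V = 4145 + 807.1 + 4540 = 9492.1.
Equity: weight = 4145/9492.1 = 0.4367; cost = 9.1%.
Preferred: weight = 807.1/9492.1 = 0.0850; cost = 4.4%.
Mortgage bonds: weight = 4540/9492.1 = 0.4783; after-tax cost = 3% × (1 − 20.4%) = 2.3880%.
WACC = 0.4367 × 9.1000% + 0.0850 × 4.4000% + 0.4783 × 2.3880% = 5.4901%.

5.49%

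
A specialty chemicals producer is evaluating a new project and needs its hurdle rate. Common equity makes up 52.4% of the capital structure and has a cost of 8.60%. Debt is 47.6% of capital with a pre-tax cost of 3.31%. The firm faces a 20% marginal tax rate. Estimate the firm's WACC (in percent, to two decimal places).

After-tax cost of debt = 3.31% × (1 − 20%) = 2.6480%.
WACC = 0.524 × 8.6000% + 0.476 × 2.6480% = 5.7668%.

5.77%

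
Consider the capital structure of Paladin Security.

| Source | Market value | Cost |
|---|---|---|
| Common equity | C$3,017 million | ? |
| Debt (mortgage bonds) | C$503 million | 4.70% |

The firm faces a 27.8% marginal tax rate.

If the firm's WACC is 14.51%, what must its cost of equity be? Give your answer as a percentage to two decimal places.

16.36%

Total capital V = 3017 + 503 = 3520.
Equity weight = 3017/3520 = 0.8571.
Mortgage bonds weight = 503/3520 = 0.1429.
Debt contribution = 0.1429 × 4.7% × (1 − 27.8%) = 0.4849%.
Required equity contribution = 14.51% − 0.4849% = 14.0251%.
Re = 14.0251% / 0.8571 = 16.3634%.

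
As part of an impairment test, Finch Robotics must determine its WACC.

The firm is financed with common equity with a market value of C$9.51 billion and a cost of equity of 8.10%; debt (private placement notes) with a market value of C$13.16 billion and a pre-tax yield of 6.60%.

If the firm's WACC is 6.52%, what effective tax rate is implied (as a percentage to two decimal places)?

18.51%

Total capital V = 9.51 + 13.16 = 22.67.
Equity weight = 9.51/22.67 = 0.4195.
Private placement notes weight = 13.16/22.67 = 0.5805.
Equity contribution = 0.4195 × 8.1% = 3.3979%.
Debt contribution must be 6.52% − 3.3979% = 3.1221%.
0.5805 × 6.6% × (1 − T) = 3.1221%  ⇒  (1 − T) = 0.8149.
T = 18.5118%.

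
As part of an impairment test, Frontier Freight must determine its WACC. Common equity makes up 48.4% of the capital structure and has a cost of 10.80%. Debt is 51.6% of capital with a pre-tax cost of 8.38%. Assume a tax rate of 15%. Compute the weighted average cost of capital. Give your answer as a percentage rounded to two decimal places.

After-tax cost of debt = 8.38% × (1 − 15%) = 7.1230%.
WACC = 0.484 × 10.8000% + 0.516 × 7.1230% = 8.9027%.

8.90%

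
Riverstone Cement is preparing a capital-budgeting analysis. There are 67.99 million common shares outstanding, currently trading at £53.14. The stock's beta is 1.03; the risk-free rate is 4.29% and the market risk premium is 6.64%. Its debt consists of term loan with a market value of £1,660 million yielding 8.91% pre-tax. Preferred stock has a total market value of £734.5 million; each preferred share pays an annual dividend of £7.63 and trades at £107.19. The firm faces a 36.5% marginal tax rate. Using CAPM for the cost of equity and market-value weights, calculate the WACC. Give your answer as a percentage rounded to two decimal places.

9.13%

Cost of equity via CAPM: Re = 4.29% + 1.03 × 6.64% = 11.1292%.
Cost of preferred: Rp = 7.63 / 107.19 = 7.1182%.
Market value of equity E = 53.14 × 67.99m = 3612.9886m.
Total capital V = 3612.9886 + 734.5 + 1660 = 6007.4886.
Equity: weight = 3612.9886/6007.4886 = 0.6014; cost = 11.1292%.
Preferred: weight = 734.5/6007.4886 = 0.1223; cost = 7.1182%.
Term loan: weight = 1660/6007.4886 = 0.2763; after-tax cost = 8.91% × (1 − 36.5%) = 5.6578%.
WACC = 0.6014 × 11.1292% + 0.1223 × 7.1182% + 0.2763 × 5.6578% = 9.1269%.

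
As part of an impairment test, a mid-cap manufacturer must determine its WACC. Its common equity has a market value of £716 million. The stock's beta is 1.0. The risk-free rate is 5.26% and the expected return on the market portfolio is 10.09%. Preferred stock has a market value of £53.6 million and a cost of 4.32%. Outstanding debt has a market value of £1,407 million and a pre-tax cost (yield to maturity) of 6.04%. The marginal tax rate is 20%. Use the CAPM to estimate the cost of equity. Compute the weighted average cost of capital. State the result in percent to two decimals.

6.55%

Market risk premium = 10.09% − 5.26% = 4.83%.
Cost of equity via CAPM: Re = 5.26% + 1.0 × 4.83% = 10.0900%.
Total capital V = 716 + 53.6 + 1407 = 2176.6.
Equity: weight = 716/2176.6 = 0.3290; cost = 10.09%.
Preferred: weight = 53.6/2176.6 = 0.0246; cost = 4.32%.
Debt: weight = 1407/2176.6 = 0.6464; after-tax cost = 6.04% × (1 − 20%) = 4.8320%.
WACC = 0.3290 × 10.0900% + 0.0246 × 4.3200% + 0.6464 × 4.8320% = 6.5490%.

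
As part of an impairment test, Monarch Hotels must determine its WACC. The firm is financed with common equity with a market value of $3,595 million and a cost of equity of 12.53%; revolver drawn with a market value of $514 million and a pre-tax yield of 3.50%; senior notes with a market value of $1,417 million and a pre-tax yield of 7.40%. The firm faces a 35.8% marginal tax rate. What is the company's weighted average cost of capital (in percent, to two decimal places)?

Total capital V = 3595 + 514 + 1417 = 5526.
Equity: weight = 3595/5526 = 0.6506; cost = 12.53%.
Revolver drawn: weight = 514/5526 = 0.0930; after-tax cost = 3.5% × (1 − 35.8%) = 2.2470%.
Senior notes: weight = 1417/5526 = 0.2564; after-tax cost = 7.4% × (1 − 35.8%) = 4.7508%.
WACC = 0.6506 × 12.5300% + 0.0930 × 2.2470% + 0.2564 × 4.7508% = 9.5788%.

9.58%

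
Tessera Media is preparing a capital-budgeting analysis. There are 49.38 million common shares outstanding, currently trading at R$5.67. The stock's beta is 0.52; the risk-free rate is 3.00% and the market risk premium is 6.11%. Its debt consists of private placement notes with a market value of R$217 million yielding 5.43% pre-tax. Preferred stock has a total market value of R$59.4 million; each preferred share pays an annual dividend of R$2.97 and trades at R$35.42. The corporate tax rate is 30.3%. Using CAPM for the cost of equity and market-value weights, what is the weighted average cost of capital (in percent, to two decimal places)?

5.48%

Cost of equity via CAPM: Re = 3.0% + 0.52 × 6.11% = 6.1772%.
Cost of preferred: Rp = 2.97 / 35.42 = 8.3851%.
Market value of equity E = 5.67 × 49.38m = 279.9846m.
Total capital V = 279.9846 + 59.4 + 217 = 556.3846.
Equity: weight = 279.9846/556.3846 = 0.5032; cost = 6.1772%.
Preferred: weight = 59.4/556.3846 = 0.1068; cost = 8.3851%.
Private placement notes: weight = 217/556.3846 = 0.3900; after-tax cost = 5.43% × (1 − 30.3%) = 3.7847%.
WACC = 0.5032 × 6.1772% + 0.1068 × 8.3851% + 0.3900 × 3.7847% = 5.4798%.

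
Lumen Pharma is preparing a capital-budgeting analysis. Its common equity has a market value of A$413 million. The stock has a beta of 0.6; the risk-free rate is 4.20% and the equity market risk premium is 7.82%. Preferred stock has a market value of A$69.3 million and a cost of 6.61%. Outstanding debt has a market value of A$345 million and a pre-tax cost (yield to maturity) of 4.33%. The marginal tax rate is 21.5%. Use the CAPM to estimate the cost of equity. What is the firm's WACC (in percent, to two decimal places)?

Cost of equity via CAPM: Re = 4.2% + 0.6 × 7.82% = 8.8920%.
Total capital V = 413 + 69.3 + 345 = 827.3.
Equity: weight = 413/827.3 = 0.4992; cost = 8.892%.
Preferred: weight = 69.3/827.3 = 0.0838; cost = 6.61%.
Debt: weight = 345/827.3 = 0.4170; after-tax cost = 4.33% × (1 − 21.5%) = 3.3991%.
WACC = 0.4992 × 8.8920% + 0.0838 × 6.6100% + 0.4170 × 3.3991% = 6.4102%.

6.41%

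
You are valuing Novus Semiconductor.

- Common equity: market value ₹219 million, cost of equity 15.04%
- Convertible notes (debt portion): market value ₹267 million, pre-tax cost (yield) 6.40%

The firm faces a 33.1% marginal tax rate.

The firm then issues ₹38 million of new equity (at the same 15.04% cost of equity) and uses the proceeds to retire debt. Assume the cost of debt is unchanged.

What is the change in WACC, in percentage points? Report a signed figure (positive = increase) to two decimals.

+0.84 pp

Current WACC:
Total capital V = 219 + 267 = 486.
Equity: weight = 219/486 = 0.4506; cost = 15.04%.
Convertible notes (debt portion): weight = 267/486 = 0.5494; after-tax cost = 6.4% × (1 − 33.1%) = 4.2816%.
WACC = 0.4506 × 15.0400% + 0.5494 × 4.2816% = 9.1295%.
After the change:
Total capital V = 257 + 229 = 486.
Equity: weight = 257/486 = 0.5288; cost = 15.04%.
Convertible notes (debt portion): weight = 229/486 = 0.4712; after-tax cost = 6.4% × (1 − 33.1%) = 4.2816%.
WACC = 0.5288 × 15.0400% + 0.4712 × 4.2816% = 9.9707%.
Change in WACC = 9.9707% − 9.1295% = 0.8412 pp.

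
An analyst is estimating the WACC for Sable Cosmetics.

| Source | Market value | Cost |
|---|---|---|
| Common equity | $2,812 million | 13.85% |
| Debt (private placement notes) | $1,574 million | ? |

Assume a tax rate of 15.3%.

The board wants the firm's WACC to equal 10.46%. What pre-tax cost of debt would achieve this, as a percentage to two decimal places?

Total capital V = 2812 + 1574 = 4386.
Equity weight = 2812/4386 = 0.6411.
Private placement notes weight = 1574/4386 = 0.3589.
Equity contribution = 0.6411 × 13.85% = 8.8797%.
Remaining for debt = 10.46% − 8.8797% = 1.5803%.
Rd × (1 − 15.3%) × 0.3589 = 1.5803%  ⇒  Rd = 5.1991%.

5.20%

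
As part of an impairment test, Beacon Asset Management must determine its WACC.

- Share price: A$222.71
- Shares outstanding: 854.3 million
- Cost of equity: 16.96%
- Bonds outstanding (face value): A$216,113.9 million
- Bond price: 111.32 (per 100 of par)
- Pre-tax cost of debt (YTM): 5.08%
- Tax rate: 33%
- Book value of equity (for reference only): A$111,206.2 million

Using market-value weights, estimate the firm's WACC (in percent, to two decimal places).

Market value of equity E = 222.71 × 854.3m = 190261.153m. Market value of debt D = 216113.9m × 111.32/100 = 240577.99348m.
Total capital V = 190261.153 + 240577.99348 = 430839.14648.
Equity: weight = 190261.153/430839.14648 = 0.4416; cost = 16.96%.
Bonds outstanding: weight = 240577.99348/430839.14648 = 0.5584; after-tax cost = 5.08% × (1 − 33%) = 3.4036%.
WACC = 0.4416 × 16.9600% + 0.5584 × 3.4036% = 9.3902%.

9.39%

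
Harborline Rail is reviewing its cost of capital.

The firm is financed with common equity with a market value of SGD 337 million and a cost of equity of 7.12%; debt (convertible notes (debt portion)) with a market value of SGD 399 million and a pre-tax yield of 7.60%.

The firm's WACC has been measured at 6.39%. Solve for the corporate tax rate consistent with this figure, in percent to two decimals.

Total capital V = 337 + 399 = 736.
Equity weight = 337/736 = 0.4579.
Convertible notes (debt portion) weight = 399/736 = 0.5421.
Equity contribution = 0.4579 × 7.12% = 3.2601%.
Debt contribution must be 6.39% − 3.2601% = 3.1299%.
0.5421 × 7.6% × (1 − T) = 3.1299%  ⇒  (1 − T) = 0.7597.
T = 24.0338%.

24.03%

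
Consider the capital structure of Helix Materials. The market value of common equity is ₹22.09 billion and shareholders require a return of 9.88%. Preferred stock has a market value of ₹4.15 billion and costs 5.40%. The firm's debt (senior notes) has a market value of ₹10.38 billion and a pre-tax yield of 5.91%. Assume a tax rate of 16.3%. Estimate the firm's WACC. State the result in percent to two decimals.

7.97%

Total capital V = 22.09 + 4.15 + 10.38 = 36.62.
Equity: weight = 22.09/36.62 = 0.6032; cost = 9.88%.
Preferred: weight = 4.15/36.62 = 0.1133; cost = 5.4%.
Senior notes: weight = 10.38/36.62 = 0.2835; after-tax cost = 5.91% × (1 − 16.3%) = 4.9467%.
WACC = 0.6032 × 9.8800% + 0.1133 × 5.4000% + 0.2835 × 4.9467% = 7.9739%.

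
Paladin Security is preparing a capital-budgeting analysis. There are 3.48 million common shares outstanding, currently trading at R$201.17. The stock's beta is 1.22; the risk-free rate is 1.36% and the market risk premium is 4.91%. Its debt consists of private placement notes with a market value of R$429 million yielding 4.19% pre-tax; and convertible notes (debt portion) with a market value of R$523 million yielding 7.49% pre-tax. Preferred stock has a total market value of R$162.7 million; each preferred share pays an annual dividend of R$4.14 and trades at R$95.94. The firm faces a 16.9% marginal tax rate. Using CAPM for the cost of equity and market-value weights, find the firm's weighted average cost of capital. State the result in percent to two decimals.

5.84%

Cost of equity via CAPM: Re = 1.36% + 1.22 × 4.91% = 7.3502%.
Cost of preferred: Rp = 4.14 / 95.94 = 4.3152%.
Market value of equity E = 201.17 × 3.48m = 700.0716m.
Total capital V = 700.0716 + 162.7 + 429 + 523 = 1814.7716.
Equity: weight = 700.0716/1814.7716 = 0.3858; cost = 7.3502%.
Preferred: weight = 162.7/1814.7716 = 0.0897; cost = 4.3152%.
Private placement notes: weight = 429/1814.7716 = 0.2364; after-tax cost = 4.19% × (1 − 16.9%) = 3.4819%.
Convertible notes (debt portion): weight = 523/1814.7716 = 0.2882; after-tax cost = 7.49% × (1 − 16.9%) = 6.2242%.
WACC = 0.3858 × 7.3502% + 0.0897 × 4.3152% + 0.2364 × 3.4819% + 0.2882 × 6.2242% = 5.8392%.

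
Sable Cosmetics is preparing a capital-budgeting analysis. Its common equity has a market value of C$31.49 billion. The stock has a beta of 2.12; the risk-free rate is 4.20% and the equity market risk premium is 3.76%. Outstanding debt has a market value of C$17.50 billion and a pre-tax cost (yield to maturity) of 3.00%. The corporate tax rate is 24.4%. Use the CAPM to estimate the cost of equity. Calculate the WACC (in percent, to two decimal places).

8.63%

Cost of equity via CAPM: Re = 4.2% + 2.12 × 3.76% = 12.1712%.
Total capital V = 31.49 + 17.5 = 48.99.
Equity: weight = 31.49/48.99 = 0.6428; cost = 12.1712%.
Debt: weight = 17.5/48.99 = 0.3572; after-tax cost = 3% × (1 − 24.4%) = 2.2680%.
WACC = 0.6428 × 12.1712% + 0.3572 × 2.2680% = 8.6336%.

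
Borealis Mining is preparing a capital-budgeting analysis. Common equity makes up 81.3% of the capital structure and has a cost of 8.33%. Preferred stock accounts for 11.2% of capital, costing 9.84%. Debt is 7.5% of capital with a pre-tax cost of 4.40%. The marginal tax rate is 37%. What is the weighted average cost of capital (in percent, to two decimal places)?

8.08%

After-tax cost of debt = 4.4% × (1 − 37%) = 2.7720%.
WACC = 0.813 × 8.3300% + 0.112 × 9.8400% + 0.075 × 2.7720% = 8.0823%.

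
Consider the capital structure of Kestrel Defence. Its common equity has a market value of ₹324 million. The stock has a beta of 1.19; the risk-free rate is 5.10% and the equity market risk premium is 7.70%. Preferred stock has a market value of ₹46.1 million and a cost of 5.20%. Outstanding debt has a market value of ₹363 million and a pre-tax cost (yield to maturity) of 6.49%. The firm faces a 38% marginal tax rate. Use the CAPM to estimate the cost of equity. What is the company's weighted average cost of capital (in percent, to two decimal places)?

Cost of equity via CAPM: Re = 5.1% + 1.19 × 7.7% = 14.2630%.
Total capital V = 324 + 46.1 + 363 = 733.1.
Equity: weight = 324/733.1 = 0.4420; cost = 14.263%.
Preferred: weight = 46.1/733.1 = 0.0629; cost = 5.2%.
Debt: weight = 363/733.1 = 0.4952; after-tax cost = 6.49% × (1 − 38%) = 4.0238%.
WACC = 0.4420 × 14.2630% + 0.0629 × 5.2000% + 0.4952 × 4.0238% = 8.6231%.

8.62%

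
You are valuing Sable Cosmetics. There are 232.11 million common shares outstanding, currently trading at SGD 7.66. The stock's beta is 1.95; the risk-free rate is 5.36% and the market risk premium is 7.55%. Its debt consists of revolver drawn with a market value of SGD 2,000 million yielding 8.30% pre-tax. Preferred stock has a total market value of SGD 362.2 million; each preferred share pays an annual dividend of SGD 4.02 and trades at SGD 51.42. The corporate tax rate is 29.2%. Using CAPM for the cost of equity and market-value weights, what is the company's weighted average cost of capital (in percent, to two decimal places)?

12.15%

Cost of equity via CAPM: Re = 5.36% + 1.95 × 7.55% = 20.0825%.
Cost of preferred: Rp = 4.02 / 51.42 = 7.8180%.
Market value of equity E = 7.66 × 232.11m = 1777.9626m.
Total capital V = 1777.9626 + 362.2 + 2000 = 4140.1626.
Equity: weight = 1777.9626/4140.1626 = 0.4294; cost = 20.0825%.
Preferred: weight = 362.2/4140.1626 = 0.0875; cost = 7.818%.
Revolver drawn: weight = 2000/4140.1626 = 0.4831; after-tax cost = 8.3% × (1 − 29.2%) = 5.8764%.
WACC = 0.4294 × 20.0825% + 0.0875 × 7.8180% + 0.4831 × 5.8764% = 12.1470%.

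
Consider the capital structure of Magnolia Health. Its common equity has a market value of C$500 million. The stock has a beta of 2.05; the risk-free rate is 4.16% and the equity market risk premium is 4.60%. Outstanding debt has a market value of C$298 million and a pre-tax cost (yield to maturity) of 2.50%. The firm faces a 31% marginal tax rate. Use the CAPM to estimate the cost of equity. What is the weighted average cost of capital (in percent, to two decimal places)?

Cost of equity via CAPM: Re = 4.16% + 2.05 × 4.6% = 13.5900%.
Total capital V = 500 + 298 = 798.
Equity: weight = 500/798 = 0.6266; cost = 13.59%.
Debt: weight = 298/798 = 0.3734; after-tax cost = 2.5% × (1 − 31%) = 1.7250%.
WACC = 0.6266 × 13.5900% + 0.3734 × 1.7250% = 9.1592%.

9.16%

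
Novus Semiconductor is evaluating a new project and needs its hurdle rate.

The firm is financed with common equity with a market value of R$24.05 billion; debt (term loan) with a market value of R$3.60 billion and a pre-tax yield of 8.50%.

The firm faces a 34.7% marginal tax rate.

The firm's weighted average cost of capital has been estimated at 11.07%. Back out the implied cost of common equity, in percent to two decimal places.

Total capital V = 24.05 + 3.6 = 27.65.
Equity weight = 24.05/27.65 = 0.8698.
Term loan weight = 3.6/27.65 = 0.1302.
Debt contribution = 0.1302 × 8.5% × (1 − 34.7%) = 0.7227%.
Required equity contribution = 11.07% − 0.7227% = 10.3473%.
Re = 10.3473% / 0.8698 = 11.8962%.

11.90%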